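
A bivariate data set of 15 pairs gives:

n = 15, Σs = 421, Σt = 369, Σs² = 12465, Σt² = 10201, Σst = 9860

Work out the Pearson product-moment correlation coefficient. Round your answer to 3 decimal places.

-0.582

r = (nΣst − ΣsΣt) / √[(nΣs² − (Σs)²)(nΣt² − (Σt)²)]
Numerator: 15×9860 − 421×369 = -7449
Denominator: √[(186975 − 177241)(153015 − 136161)] = √[9734 × 16854] = 12808.4674
r = -7449 / 12808.4674 ≈ -0.582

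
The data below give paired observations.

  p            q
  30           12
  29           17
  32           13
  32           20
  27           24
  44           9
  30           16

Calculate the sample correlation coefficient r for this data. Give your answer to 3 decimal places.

n = 7, Σp = 224, Σq = 111, Σp² = 7354, Σq² = 1915, Σpq = 3433
nΣpq − ΣpΣq = 24031 − 24864 = -833
nΣp² − (Σp)² = 51478 − 50176 = 1302; nΣq² − (Σq)² = 13405 − 12321 = 1084
r = -833 / √(1302 × 1084) = -833 / 1188.0101 ≈ -0.701

-0.701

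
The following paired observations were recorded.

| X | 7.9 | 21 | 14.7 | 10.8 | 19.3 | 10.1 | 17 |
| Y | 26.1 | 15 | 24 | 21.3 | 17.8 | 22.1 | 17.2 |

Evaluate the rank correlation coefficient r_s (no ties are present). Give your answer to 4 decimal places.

-0.8571

Rank X: 1, 7, 4, 3, 6, 2, 5
Rank Y: 7, 1, 6, 4, 3, 5, 2
d = rank(X) − rank(Y): -6, 6, -2, -1, 3, -3, 3; Σd² = 104
ρ = 1 − 6Σd² / [n(n²−1)] = 1 − 6×104 / (7×48) = 1 − 624/336 ≈ -0.8571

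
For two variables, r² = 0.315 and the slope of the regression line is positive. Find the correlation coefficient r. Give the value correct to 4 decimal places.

|r| = √0.315 = 0.5612
The association is positive, so r = 0.5612.

0.5612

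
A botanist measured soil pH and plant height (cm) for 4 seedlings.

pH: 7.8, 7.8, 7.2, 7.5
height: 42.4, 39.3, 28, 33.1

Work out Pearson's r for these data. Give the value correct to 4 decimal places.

n = 4, Σx = 30.3, Σy = 142.8, Σx² = 229.77, Σy² = 5221.86, Σxy = 1087.11
nΣxy − ΣxΣy = 4348.44 − 4326.84 = 21.6
nΣx² − (Σx)² = 919.08 − 918.09 = 0.99; nΣy² − (Σy)² = 20887.44 − 20391.84 = 495.6
r = 21.6 / √(0.99 × 495.6) = 21.6 / 22.1505 ≈ 0.9751

0.9751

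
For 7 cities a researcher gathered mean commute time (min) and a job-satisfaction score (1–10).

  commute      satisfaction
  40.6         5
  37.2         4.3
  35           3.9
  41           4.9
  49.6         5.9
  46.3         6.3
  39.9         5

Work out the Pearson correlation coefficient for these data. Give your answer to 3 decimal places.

0.939

n = 7, Σx = 289.6, Σy = 35.3, Σx² = 12134.06, Σy² = 182.21, Σxy = 1484.19
nΣxy − ΣxΣy = 10389.33 − 10222.88 = 166.45
nΣx² − (Σx)² = 84938.42 − 83868.16 = 1070.26; nΣy² − (Σy)² = 1275.47 − 1246.09 = 29.38
r = 166.45 / √(1070.26 × 29.38) = 166.45 / 177.3252 ≈ 0.939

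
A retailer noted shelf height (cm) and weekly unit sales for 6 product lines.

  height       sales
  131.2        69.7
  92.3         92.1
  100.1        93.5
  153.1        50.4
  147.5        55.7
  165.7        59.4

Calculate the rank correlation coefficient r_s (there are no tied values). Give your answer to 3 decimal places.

-0.771

Rank height: 3, 1, 2, 5, 4, 6
Rank sales: 4, 5, 6, 1, 2, 3
d = rank(height) − rank(sales): -1, -4, -4, 4, 2, 3; Σd² = 62
ρ = 1 − 6Σd² / [n(n²−1)] = 1 − 6×62 / (6×35) = 1 − 372/210 ≈ -0.771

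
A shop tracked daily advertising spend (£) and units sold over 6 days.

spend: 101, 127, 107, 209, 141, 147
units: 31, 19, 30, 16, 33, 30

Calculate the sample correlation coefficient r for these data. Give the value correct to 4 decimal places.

n = 6, Σx = 832, Σy = 159, Σx² = 122950, Σy² = 4467, Σxy = 21161
nΣxy − ΣxΣy = 126966 − 132288 = -5322
nΣx² − (Σx)² = 737700 − 692224 = 45476; nΣy² − (Σy)² = 26802 − 25281 = 1521
r = -5322 / √(45476 × 1521) = -5322 / 8316.7900 ≈ -0.6399

-0.6399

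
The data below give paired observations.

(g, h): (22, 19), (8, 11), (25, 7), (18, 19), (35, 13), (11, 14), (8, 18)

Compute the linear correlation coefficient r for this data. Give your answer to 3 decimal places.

-0.207

n = 7, Σg = 127, Σh = 101, Σg² = 2907, Σh² = 1581, Σgh = 1776
nΣgh − ΣgΣh = 12432 − 12827 = -395
nΣg² − (Σg)² = 20349 − 16129 = 4220; nΣh² − (Σh)² = 11067 − 10201 = 866
r = -395 / √(4220 × 866) = -395 / 1911.6799 ≈ -0.207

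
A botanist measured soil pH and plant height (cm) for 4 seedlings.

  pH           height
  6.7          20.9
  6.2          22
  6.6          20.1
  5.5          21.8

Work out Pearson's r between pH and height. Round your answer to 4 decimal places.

n = 4, Σx = 25, Σy = 84.8, Σx² = 157.14, Σy² = 1800.06, Σxy = 528.99
nΣxy − ΣxΣy = 2115.96 − 2120 = -4.04
nΣx² − (Σx)² = 628.56 − 625 = 3.56; nΣy² − (Σy)² = 7200.24 − 7191.04 = 9.2
r = -4.04 / √(3.56 × 9.2) = -4.04 / 5.7229 ≈ -0.7059

-0.7059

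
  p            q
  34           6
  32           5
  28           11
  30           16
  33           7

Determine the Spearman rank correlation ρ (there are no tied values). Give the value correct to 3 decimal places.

-0.600

Rank p: 5, 3, 1, 2, 4
Rank q: 2, 1, 4, 5, 3
d = rank(p) − rank(q): 3, 2, -3, -3, 1; Σd² = 32
ρ = 1 − 6Σd² / [n(n²−1)] = 1 − 6×32 / (5×24) = 1 − 192/120 ≈ -0.600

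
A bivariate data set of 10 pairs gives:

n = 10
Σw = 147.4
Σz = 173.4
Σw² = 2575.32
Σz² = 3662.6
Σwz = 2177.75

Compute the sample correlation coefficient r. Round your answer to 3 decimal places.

r = (nΣwz − ΣwΣz) / √[(nΣw² − (Σw)²)(nΣz² − (Σz)²)]
Numerator: 10×2177.75 − 147.4×173.4 = -3781.66
Denominator: √[(25753.2 − 21726.76)(36626 − 30067.56)] = √[4026.44 × 6558.44] = 5138.7902
r = -3781.66 / 5138.7902 ≈ -0.736

-0.736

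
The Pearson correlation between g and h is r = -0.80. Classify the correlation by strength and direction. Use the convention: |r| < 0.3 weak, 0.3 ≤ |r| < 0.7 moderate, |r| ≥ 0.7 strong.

r = -0.80 < 0 so the relationship is negative.
|r| = 0.80, which falls in the strong range.

strong negative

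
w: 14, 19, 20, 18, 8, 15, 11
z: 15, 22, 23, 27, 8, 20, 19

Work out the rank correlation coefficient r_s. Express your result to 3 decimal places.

Rank w: 3, 6, 7, 5, 1, 4, 2
Rank z: 2, 5, 6, 7, 1, 4, 3
d = rank(w) − rank(z): 1, 1, 1, -2, 0, 0, -1; Σd² = 8
ρ = 1 − 6Σd² / [n(n²−1)] = 1 − 6×8 / (7×48) = 1 − 48/336 ≈ 0.857

0.857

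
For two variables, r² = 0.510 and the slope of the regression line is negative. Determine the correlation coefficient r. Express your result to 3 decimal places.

|r| = √0.510 = 0.714
The association is negative, so r = −0.714.

-0.714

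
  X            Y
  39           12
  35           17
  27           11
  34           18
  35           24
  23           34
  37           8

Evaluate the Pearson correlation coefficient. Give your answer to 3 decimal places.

n = 7, ΣX = 230, ΣY = 124, ΣX² = 7754, ΣY² = 2674, ΣXY = 3890
nΣXY − ΣXΣY = 27230 − 28520 = -1290
nΣX² − (ΣX)² = 54278 − 52900 = 1378; nΣY² − (ΣY)² = 18718 − 15376 = 3342
r = -1290 / √(1378 × 3342) = -1290 / 2145.9907 ≈ -0.601

-0.601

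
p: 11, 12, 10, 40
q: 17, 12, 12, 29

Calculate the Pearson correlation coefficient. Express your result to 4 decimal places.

n = 4, Σp = 73, Σq = 70, Σp² = 1965, Σq² = 1418, Σpq = 1611
nΣpq − ΣpΣq = 6444 − 5110 = 1334
nΣp² − (Σp)² = 7860 − 5329 = 2531; nΣq² − (Σq)² = 5672 − 4900 = 772
r = 1334 / √(2531 × 772) = 1334 / 1397.8312 ≈ 0.9543

0.9543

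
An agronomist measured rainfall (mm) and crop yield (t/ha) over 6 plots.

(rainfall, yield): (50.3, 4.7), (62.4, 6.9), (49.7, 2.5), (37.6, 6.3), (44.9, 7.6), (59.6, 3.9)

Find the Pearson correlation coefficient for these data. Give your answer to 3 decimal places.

-0.191

n = 6, Σx = 304.5, Σy = 31.9, Σx² = 15875.87, Σy² = 188.61, Σxy = 1601.78
nΣxy − ΣxΣy = 9610.68 − 9713.55 = -102.87
nΣx² − (Σx)² = 95255.22 − 92720.25 = 2534.97; nΣy² − (Σy)² = 1131.66 − 1017.61 = 114.05
r = -102.87 / √(2534.97 × 114.05) = -102.87 / 537.6926 ≈ -0.191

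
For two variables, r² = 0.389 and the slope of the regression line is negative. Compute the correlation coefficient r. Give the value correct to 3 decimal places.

-0.624

|r| = √0.389 = 0.624
The association is negative, so r = −0.624.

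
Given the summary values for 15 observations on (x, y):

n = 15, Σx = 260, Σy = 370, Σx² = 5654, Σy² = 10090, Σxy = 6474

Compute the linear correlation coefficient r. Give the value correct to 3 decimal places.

r = (nΣxy − ΣxΣy) / √[(nΣx² − (Σx)²)(nΣy² − (Σy)²)]
Numerator: 15×6474 − 260×370 = 910
Denominator: √[(84810 − 67600)(151350 − 136900)] = √[17210 × 14450] = 15769.7337
r = 910 / 15769.7337 ≈ 0.058

0.058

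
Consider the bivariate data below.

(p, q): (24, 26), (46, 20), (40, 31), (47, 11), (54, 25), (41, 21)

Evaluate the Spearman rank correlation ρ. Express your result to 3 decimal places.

-0.600

Rank p: 1, 4, 2, 5, 6, 3
Rank q: 5, 2, 6, 1, 4, 3
d = rank(p) − rank(q): -4, 2, -4, 4, 2, 0; Σd² = 56
ρ = 1 − 6Σd² / [n(n²−1)] = 1 − 6×56 / (6×35) = 1 − 336/210 ≈ -0.600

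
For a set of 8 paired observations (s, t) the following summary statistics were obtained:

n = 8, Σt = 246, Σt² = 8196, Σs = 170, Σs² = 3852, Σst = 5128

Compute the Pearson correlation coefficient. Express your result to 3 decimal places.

r = (nΣst − ΣsΣt) / √[(nΣs² − (Σs)²)(nΣt² − (Σt)²)]
Numerator: 8×5128 − 170×246 = -796
Denominator: √[(30816 − 28900)(65568 − 60516)] = √[1916 × 5052] = 3111.2107
r = -796 / 3111.2107 ≈ -0.256

-0.256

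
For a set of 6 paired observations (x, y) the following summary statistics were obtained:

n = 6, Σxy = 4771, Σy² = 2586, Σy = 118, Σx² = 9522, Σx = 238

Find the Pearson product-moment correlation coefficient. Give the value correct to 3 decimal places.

r = (nΣxy − ΣxΣy) / √[(nΣx² − (Σx)²)(nΣy² − (Σy)²)]
Numerator: 6×4771 − 238×118 = 542
Denominator: √[(57132 − 56644)(15516 − 13924)] = √[488 × 1592] = 881.4170
r = 542 / 881.4170 ≈ 0.615

0.615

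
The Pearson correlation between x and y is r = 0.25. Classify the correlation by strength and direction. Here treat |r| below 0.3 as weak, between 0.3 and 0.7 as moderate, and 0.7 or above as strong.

r = 0.25 > 0 so the relationship is positive.
|r| = 0.25, which falls in the weak range.

weak positive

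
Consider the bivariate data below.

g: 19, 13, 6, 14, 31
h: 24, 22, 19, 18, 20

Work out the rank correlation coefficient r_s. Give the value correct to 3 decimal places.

0.300

Rank g: 4, 2, 1, 3, 5
Rank h: 5, 4, 2, 1, 3
d = rank(g) − rank(h): -1, -2, -1, 2, 2; Σd² = 14
ρ = 1 − 6Σd² / [n(n²−1)] = 1 − 6×14 / (5×24) = 1 − 84/120 ≈ 0.300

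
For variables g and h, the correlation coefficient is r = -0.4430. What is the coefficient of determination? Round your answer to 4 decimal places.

r² = (-0.4430)² = 0.1962

0.1962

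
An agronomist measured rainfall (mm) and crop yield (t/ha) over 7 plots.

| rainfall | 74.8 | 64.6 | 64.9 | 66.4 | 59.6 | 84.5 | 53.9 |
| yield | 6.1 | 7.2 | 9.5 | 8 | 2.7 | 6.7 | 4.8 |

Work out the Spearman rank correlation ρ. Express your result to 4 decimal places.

Rank rainfall: 6, 3, 4, 5, 2, 7, 1
Rank yield: 3, 5, 7, 6, 1, 4, 2
d = rank(rainfall) − rank(yield): 3, -2, -3, -1, 1, 3, -1; Σd² = 34
ρ = 1 − 6Σd² / [n(n²−1)] = 1 − 6×34 / (7×48) = 1 − 204/336 ≈ 0.3929

0.3929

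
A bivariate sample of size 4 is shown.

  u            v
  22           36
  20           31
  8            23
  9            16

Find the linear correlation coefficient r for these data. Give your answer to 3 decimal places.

n = 4, Σu = 59, Σv = 106, Σu² = 1029, Σv² = 3042, Σuv = 1740
nΣuv − ΣuΣv = 6960 − 6254 = 706
nΣu² − (Σu)² = 4116 − 3481 = 635; nΣv² − (Σv)² = 12168 − 11236 = 932
r = 706 / √(635 × 932) = 706 / 769.2984 ≈ 0.918

0.918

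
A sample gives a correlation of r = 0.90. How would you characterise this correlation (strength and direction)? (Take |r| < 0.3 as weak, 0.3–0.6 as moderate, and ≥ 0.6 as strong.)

r = 0.90 > 0 so the relationship is positive.
|r| = 0.90, which falls in the strong range.

strong positive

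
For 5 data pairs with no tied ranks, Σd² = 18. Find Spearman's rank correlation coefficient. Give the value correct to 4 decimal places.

ρ = 1 − 6Σd² / [n(n²−1)] = 1 − 6×18 / (5×24)
  = 1 − 108/120 = 1 − 0.90000 ≈ 0.1000

0.1000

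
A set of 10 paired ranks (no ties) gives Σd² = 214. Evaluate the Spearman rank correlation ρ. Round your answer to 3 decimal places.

ρ = 1 − 6Σd² / [n(n²−1)] = 1 − 6×214 / (10×99)
  = 1 − 1284/990 = 1 − 1.2970 ≈ -0.297

-0.297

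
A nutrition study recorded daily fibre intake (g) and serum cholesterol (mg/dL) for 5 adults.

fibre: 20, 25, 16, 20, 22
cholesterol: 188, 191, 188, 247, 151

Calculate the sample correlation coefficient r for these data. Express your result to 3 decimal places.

-0.164

n = 5, Σx = 103, Σy = 965, Σx² = 2165, Σy² = 190979, Σxy = 19805
nΣxy − ΣxΣy = 99025 − 99395 = -370
nΣx² − (Σx)² = 10825 − 10609 = 216; nΣy² − (Σy)² = 954895 − 931225 = 23670
r = -370 / √(216 × 23670) = -370 / 2261.1325 ≈ -0.164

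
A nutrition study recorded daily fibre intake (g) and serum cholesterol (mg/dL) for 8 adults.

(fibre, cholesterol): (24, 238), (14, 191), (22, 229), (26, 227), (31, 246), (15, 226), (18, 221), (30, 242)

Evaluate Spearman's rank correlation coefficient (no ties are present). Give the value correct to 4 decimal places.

Rank fibre: 5, 1, 4, 6, 8, 2, 3, 7
Rank cholesterol: 6, 1, 5, 4, 8, 3, 2, 7
d = rank(fibre) − rank(cholesterol): -1, 0, -1, 2, 0, -1, 1, 0; Σd² = 8
ρ = 1 − 6Σd² / [n(n²−1)] = 1 − 6×8 / (8×63) = 1 − 48/504 ≈ 0.9048

0.9048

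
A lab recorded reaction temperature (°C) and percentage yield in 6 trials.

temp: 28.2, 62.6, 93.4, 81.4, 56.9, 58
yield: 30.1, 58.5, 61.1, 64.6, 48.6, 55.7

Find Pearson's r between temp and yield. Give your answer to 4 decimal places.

n = 6, Σx = 380.5, Σy = 318.6, Σx² = 26665.13, Σy² = 17699.08, Σxy = 21472.04
nΣxy − ΣxΣy = 128832.24 − 121227.3 = 7604.94
nΣx² − (Σx)² = 159990.78 − 144780.25 = 15210.53; nΣy² − (Σy)² = 106194.48 − 101505.96 = 4688.52
r = 7604.94 / √(15210.53 × 4688.52) = 7604.94 / 8444.8134 ≈ 0.9005

0.9005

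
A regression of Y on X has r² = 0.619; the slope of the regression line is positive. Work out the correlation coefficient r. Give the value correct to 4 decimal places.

0.7868

|r| = √0.619 = 0.7868
The association is positive, so r = 0.7868.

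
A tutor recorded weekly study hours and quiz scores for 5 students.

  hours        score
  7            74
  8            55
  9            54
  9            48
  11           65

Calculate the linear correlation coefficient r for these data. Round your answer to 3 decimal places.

n = 5, Σx = 44, Σy = 296, Σx² = 396, Σy² = 17946, Σxy = 2591
nΣxy − ΣxΣy = 12955 − 13024 = -69
nΣx² − (Σx)² = 1980 − 1936 = 44; nΣy² − (Σy)² = 89730 − 87616 = 2114
r = -69 / √(44 × 2114) = -69 / 304.9852 ≈ -0.226

-0.226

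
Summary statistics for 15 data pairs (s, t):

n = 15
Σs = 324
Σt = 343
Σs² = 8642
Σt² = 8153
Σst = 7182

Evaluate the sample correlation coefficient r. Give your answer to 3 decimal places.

r = (nΣst − ΣsΣt) / √[(nΣs² − (Σs)²)(nΣt² − (Σt)²)]
Numerator: 15×7182 − 324×343 = -3402
Denominator: √[(129630 − 104976)(122295 − 117649)] = √[24654 × 4646] = 10702.4522
r = -3402 / 10702.4522 ≈ -0.318

-0.318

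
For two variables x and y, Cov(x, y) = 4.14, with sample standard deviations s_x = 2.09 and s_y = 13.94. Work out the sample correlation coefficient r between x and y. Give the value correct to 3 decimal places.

r = Cov(x,y) / (s_x · s_y) = 4.14 / (2.09 × 13.94)
  = 4.14 / 29.1346 ≈ 0.142

0.142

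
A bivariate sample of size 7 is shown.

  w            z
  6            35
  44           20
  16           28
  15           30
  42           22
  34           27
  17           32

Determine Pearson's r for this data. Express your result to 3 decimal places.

-0.942

n = 7, Σw = 174, Σz = 194, Σw² = 5662, Σz² = 5546, Σwz = 4374
nΣwz − ΣwΣz = 30618 − 33756 = -3138
nΣw² − (Σw)² = 39634 − 30276 = 9358; nΣz² − (Σz)² = 38822 − 37636 = 1186
r = -3138 / √(9358 × 1186) = -3138 / 3331.4543 ≈ -0.942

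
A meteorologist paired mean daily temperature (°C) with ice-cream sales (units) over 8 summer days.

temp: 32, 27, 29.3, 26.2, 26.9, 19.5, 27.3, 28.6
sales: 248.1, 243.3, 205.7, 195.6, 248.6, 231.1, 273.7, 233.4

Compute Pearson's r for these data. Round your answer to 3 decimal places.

n = 8, Σx = 216.8, Σy = 1879.5, Σx² = 5965.04, Σy² = 445916.77, Σxy = 51001.07
nΣxy − ΣxΣy = 408008.56 − 407475.6 = 532.96
nΣx² − (Σx)² = 47720.32 − 47002.24 = 718.08; nΣy² − (Σy)² = 3567334.16 − 3532520.25 = 34813.91
r = 532.96 / √(718.08 × 34813.91) = 532.96 / 4999.9172 ≈ 0.107

0.107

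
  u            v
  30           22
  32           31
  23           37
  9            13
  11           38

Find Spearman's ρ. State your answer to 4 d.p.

0.1000

Rank u: 4, 5, 3, 1, 2
Rank v: 2, 3, 4, 1, 5
d = rank(u) − rank(v): 2, 2, -1, 0, -3; Σd² = 18
ρ = 1 − 6Σd² / [n(n²−1)] = 1 − 6×18 / (5×24) = 1 − 108/120 ≈ 0.1000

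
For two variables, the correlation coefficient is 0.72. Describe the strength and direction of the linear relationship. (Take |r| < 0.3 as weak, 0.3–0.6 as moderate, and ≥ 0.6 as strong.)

strong positive

r = 0.72 > 0 so the relationship is positive.
|r| = 0.72, which falls in the strong range.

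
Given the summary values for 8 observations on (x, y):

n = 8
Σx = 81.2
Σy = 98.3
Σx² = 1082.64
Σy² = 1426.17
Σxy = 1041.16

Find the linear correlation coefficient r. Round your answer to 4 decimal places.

r = (nΣxy − ΣxΣy) / √[(nΣx² − (Σx)²)(nΣy² − (Σy)²)]
Numerator: 8×1041.16 − 81.2×98.3 = 347.32
Denominator: √[(8661.12 − 6593.44)(11409.36 − 9662.89)] = √[2067.68 × 1746.47] = 1900.3003
r = 347.32 / 1900.3003 ≈ 0.1828

0.1828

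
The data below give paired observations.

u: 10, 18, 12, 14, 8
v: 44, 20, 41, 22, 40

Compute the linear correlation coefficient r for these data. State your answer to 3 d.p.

-0.857

n = 5, Σu = 62, Σv = 167, Σu² = 828, Σv² = 6101, Σuv = 1920
nΣuv − ΣuΣv = 9600 − 10354 = -754
nΣu² − (Σu)² = 4140 − 3844 = 296; nΣv² − (Σv)² = 30505 − 27889 = 2616
r = -754 / √(296 × 2616) = -754 / 879.9636 ≈ -0.857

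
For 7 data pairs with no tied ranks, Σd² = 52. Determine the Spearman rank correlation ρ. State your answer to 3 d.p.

0.071

ρ = 1 − 6Σd² / [n(n²−1)] = 1 − 6×52 / (7×48)
  = 1 − 312/336 = 1 − 0.9286 ≈ 0.071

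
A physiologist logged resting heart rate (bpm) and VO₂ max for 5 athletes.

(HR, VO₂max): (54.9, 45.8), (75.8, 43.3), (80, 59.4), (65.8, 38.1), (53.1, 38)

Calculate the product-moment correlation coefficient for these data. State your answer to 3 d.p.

0.633

n = 5, Σx = 329.6, Σy = 224.6, Σx² = 22308.9, Σy² = 10396.5, Σxy = 15073.34
nΣxy − ΣxΣy = 75366.7 − 74028.16 = 1338.54
nΣx² − (Σx)² = 111544.5 − 108636.16 = 2908.34; nΣy² − (Σy)² = 51982.5 − 50445.16 = 1537.34
r = 1338.54 / √(2908.34 × 1537.34) = 1338.54 / 2114.4993 ≈ 0.633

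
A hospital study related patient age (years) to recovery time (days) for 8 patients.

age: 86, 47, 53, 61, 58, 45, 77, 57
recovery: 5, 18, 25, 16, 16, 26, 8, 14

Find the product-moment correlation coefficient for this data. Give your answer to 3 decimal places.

n = 8, Σx = 484, Σy = 128, Σx² = 30702, Σy² = 2422, Σxy = 7089
nΣxy − ΣxΣy = 56712 − 61952 = -5240
nΣx² − (Σx)² = 245616 − 234256 = 11360; nΣy² − (Σy)² = 19376 − 16384 = 2992
r = -5240 / √(11360 × 2992) = -5240 / 5830.0189 ≈ -0.899

-0.899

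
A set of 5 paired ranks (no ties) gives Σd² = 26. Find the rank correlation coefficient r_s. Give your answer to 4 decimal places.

-0.3000

ρ = 1 − 6Σd² / [n(n²−1)] = 1 − 6×26 / (5×24)
  = 1 − 156/120 = 1 − 1.30000 ≈ -0.3000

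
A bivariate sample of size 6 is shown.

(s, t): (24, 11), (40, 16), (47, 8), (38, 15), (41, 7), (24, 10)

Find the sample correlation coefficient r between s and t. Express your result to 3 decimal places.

-0.073

n = 6, Σs = 214, Σt = 67, Σs² = 8086, Σt² = 815, Σst = 2377
nΣst − ΣsΣt = 14262 − 14338 = -76
nΣs² − (Σs)² = 48516 − 45796 = 2720; nΣt² − (Σt)² = 4890 − 4489 = 401
r = -76 / √(2720 × 401) = -76 / 1044.3754 ≈ -0.073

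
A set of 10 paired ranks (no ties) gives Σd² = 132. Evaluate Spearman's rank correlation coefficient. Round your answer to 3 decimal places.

ρ = 1 − 6Σd² / [n(n²−1)] = 1 − 6×132 / (10×99)
  = 1 − 792/990 = 1 − 0.8000 ≈ 0.200

0.200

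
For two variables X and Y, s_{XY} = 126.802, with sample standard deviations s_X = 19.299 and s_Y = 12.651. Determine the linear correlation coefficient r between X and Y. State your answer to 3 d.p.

r = Cov(X,Y) / (s_X · s_Y) = 126.802 / (19.299 × 12.651)
  = 126.802 / 244.1516 ≈ 0.519

0.519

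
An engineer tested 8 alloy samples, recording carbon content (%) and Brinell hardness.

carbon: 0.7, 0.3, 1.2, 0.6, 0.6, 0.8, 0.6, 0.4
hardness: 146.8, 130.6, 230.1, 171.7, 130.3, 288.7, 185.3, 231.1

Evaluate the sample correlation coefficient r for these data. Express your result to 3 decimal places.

0.458

n = 8, Σx = 5.2, Σy = 1514.6, Σx² = 3.9, Σy² = 309102.58, Σxy = 1033.84
nΣxy − ΣxΣy = 8270.72 − 7875.92 = 394.8
nΣx² − (Σx)² = 31.2 − 27.04 = 4.16; nΣy² − (Σy)² = 2472820.64 − 2294013.16 = 178807.48
r = 394.8 / √(4.16 × 178807.48) = 394.8 / 862.4611 ≈ 0.458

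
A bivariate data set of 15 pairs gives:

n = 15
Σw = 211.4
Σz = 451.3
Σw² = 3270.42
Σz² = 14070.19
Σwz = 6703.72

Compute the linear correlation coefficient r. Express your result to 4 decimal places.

r = (nΣwz − ΣwΣz) / √[(nΣw² − (Σw)²)(nΣz² − (Σz)²)]
Numerator: 15×6703.72 − 211.4×451.3 = 5150.98
Denominator: √[(49056.3 − 44689.96)(211052.85 − 203671.69)] = √[4366.34 × 7381.16] = 5677.0286
r = 5150.98 / 5677.0286 ≈ 0.9073

0.9073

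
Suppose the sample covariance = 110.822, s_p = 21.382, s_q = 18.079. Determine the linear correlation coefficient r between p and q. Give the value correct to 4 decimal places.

r = Cov(p,q) / (s_p · s_q) = 110.822 / (21.382 × 18.079)
  = 110.822 / 386.5652 ≈ 0.2867

0.2867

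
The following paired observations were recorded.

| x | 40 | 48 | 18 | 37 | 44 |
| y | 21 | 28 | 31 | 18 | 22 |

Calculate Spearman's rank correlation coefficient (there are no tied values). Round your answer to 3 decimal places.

Rank x: 3, 5, 1, 2, 4
Rank y: 2, 4, 5, 1, 3
d = rank(x) − rank(y): 1, 1, -4, 1, 1; Σd² = 20
ρ = 1 − 6Σd² / [n(n²−1)] = 1 − 6×20 / (5×24) = 1 − 120/120 ≈ 0.000

0.000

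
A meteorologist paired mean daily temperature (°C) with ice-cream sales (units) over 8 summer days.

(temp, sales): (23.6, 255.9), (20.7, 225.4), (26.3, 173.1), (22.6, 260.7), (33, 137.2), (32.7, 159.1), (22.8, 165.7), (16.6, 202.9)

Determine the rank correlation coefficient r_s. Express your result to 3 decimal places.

Rank temp: 5, 2, 6, 3, 8, 7, 4, 1
Rank sales: 7, 6, 4, 8, 1, 2, 3, 5
d = rank(temp) − rank(sales): -2, -4, 2, -5, 7, 5, 1, -4; Σd² = 140
ρ = 1 − 6Σd² / [n(n²−1)] = 1 − 6×140 / (8×63) = 1 − 840/504 ≈ -0.667

-0.667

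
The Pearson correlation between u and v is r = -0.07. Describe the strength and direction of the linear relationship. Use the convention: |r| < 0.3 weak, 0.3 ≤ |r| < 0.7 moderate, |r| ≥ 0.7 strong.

weak negative

r = -0.07 < 0 so the relationship is negative.
|r| = 0.07, which falls in the weak range.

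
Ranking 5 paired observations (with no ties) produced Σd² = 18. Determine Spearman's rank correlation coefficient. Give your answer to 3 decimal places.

ρ = 1 − 6Σd² / [n(n²−1)] = 1 − 6×18 / (5×24)
  = 1 − 108/120 = 1 − 0.9000 ≈ 0.100

0.100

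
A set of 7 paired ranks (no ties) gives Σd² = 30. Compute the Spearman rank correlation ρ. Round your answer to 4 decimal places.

ρ = 1 − 6Σd² / [n(n²−1)] = 1 − 6×30 / (7×48)
  = 1 − 180/336 = 1 − 0.53571 ≈ 0.4643

0.4643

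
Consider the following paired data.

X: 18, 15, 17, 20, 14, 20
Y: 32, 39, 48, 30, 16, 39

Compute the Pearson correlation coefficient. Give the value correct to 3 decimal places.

0.331

n = 6, ΣX = 104, ΣY = 204, ΣX² = 1834, ΣY² = 7526, ΣXY = 3581
nΣXY − ΣXΣY = 21486 − 21216 = 270
nΣX² − (ΣX)² = 11004 − 10816 = 188; nΣY² − (ΣY)² = 45156 − 41616 = 3540
r = 270 / √(188 × 3540) = 270 / 815.7941 ≈ 0.331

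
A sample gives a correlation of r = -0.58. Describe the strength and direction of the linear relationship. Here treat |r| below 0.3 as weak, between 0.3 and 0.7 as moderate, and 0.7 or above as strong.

r = -0.58 < 0 so the relationship is negative.
|r| = 0.58, which falls in the moderate range.

moderate negative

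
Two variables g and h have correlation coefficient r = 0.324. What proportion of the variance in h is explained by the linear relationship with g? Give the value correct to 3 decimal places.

r² = (0.324)² = 0.105

0.105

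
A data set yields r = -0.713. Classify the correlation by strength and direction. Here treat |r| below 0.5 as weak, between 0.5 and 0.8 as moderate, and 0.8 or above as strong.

r = -0.713 < 0 so the relationship is negative.
|r| = 0.713, which falls in the moderate range.

moderate negative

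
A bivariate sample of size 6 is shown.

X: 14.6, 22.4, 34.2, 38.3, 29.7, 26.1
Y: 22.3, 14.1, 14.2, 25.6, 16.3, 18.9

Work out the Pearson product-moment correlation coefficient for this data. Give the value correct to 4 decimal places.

0.0805

n = 6, ΣX = 165.3, ΣY = 111.4, ΣX² = 4914.75, ΣY² = 2176, ΣXY = 3084.94
nΣXY − ΣXΣY = 18509.64 − 18414.42 = 95.22
nΣX² − (ΣX)² = 29488.5 − 27324.09 = 2164.41; nΣY² − (ΣY)² = 13056 − 12409.96 = 646.04
r = 95.22 / √(2164.41 × 646.04) = 95.22 / 1182.4954 ≈ 0.0805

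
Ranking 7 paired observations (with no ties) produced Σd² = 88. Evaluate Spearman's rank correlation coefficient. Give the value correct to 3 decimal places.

ρ = 1 − 6Σd² / [n(n²−1)] = 1 − 6×88 / (7×48)
  = 1 − 528/336 = 1 − 1.5714 ≈ -0.571

-0.571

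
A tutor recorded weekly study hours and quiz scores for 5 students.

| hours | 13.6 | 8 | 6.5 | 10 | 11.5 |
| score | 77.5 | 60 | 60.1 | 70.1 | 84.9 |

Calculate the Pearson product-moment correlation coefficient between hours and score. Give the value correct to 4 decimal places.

n = 5, Σx = 49.6, Σy = 352.6, Σx² = 523.46, Σy² = 25340.28, Σxy = 3602
nΣxy − ΣxΣy = 18010 − 17488.96 = 521.04
nΣx² − (Σx)² = 2617.3 − 2460.16 = 157.14; nΣy² − (Σy)² = 126701.4 − 124326.76 = 2374.64
r = 521.04 / √(157.14 × 2374.64) = 521.04 / 610.8608 ≈ 0.8530

0.8530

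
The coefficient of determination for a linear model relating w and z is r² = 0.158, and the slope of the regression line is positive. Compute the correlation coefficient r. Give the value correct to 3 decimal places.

|r| = √0.158 = 0.397
The association is positive, so r = 0.397.

0.397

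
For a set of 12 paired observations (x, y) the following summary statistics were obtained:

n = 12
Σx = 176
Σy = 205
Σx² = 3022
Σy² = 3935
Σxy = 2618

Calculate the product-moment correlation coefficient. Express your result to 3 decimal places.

r = (nΣxy − ΣxΣy) / √[(nΣx² − (Σx)²)(nΣy² − (Σy)²)]
Numerator: 12×2618 − 176×205 = -4664
Denominator: √[(36264 − 30976)(47220 − 42025)] = √[5288 × 5195] = 5241.2937
r = -4664 / 5241.2937 ≈ -0.890

-0.890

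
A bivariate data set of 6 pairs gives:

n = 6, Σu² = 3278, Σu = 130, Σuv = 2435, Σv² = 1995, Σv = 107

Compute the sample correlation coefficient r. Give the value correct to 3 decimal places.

0.583

r = (nΣuv − ΣuΣv) / √[(nΣu² − (Σu)²)(nΣv² − (Σv)²)]
Numerator: 6×2435 − 130×107 = 700
Denominator: √[(19668 − 16900)(11970 − 11449)] = √[2768 × 521] = 1200.8863
r = 700 / 1200.8863 ≈ 0.583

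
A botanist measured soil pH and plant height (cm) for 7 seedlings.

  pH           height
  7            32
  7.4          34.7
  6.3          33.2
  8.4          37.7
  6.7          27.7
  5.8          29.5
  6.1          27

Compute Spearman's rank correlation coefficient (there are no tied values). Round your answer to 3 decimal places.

0.750

Rank pH: 5, 6, 3, 7, 4, 1, 2
Rank height: 4, 6, 5, 7, 2, 3, 1
d = rank(pH) − rank(height): 1, 0, -2, 0, 2, -2, 1; Σd² = 14
ρ = 1 − 6Σd² / [n(n²−1)] = 1 − 6×14 / (7×48) = 1 − 84/336 ≈ 0.750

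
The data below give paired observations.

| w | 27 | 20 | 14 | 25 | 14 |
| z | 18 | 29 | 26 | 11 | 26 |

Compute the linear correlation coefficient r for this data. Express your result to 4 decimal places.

-0.7343

n = 5, Σw = 100, Σz = 110, Σw² = 2146, Σz² = 2638, Σwz = 2069
nΣwz − ΣwΣz = 10345 − 11000 = -655
nΣw² − (Σw)² = 10730 − 10000 = 730; nΣz² − (Σz)² = 13190 − 12100 = 1090
r = -655 / √(730 × 1090) = -655 / 892.0202 ≈ -0.7343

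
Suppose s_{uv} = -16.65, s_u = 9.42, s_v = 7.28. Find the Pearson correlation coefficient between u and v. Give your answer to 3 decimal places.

r = Cov(u,v) / (s_u · s_v) = -16.65 / (9.42 × 7.28)
  = -16.65 / 68.5776 ≈ -0.243

-0.243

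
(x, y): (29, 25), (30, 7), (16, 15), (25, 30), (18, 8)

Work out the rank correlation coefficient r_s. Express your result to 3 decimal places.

Rank x: 4, 5, 1, 3, 2
Rank y: 4, 1, 3, 5, 2
d = rank(x) − rank(y): 0, 4, -2, -2, 0; Σd² = 24
ρ = 1 − 6Σd² / [n(n²−1)] = 1 − 6×24 / (5×24) = 1 − 144/120 ≈ -0.200

-0.200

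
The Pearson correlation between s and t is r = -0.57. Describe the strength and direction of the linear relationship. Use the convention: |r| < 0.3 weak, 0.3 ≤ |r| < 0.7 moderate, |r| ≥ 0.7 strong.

moderate negative

r = -0.57 < 0 so the relationship is negative.
|r| = 0.57, which falls in the moderate range.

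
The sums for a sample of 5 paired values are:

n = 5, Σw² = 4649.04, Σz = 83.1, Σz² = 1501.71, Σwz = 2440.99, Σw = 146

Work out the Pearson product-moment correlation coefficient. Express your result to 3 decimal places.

r = (nΣwz − ΣwΣz) / √[(nΣw² − (Σw)²)(nΣz² − (Σz)²)]
Numerator: 5×2440.99 − 146×83.1 = 72.35
Denominator: √[(23245.2 − 21316)(7508.55 − 6905.61)] = √[1929.2 × 602.94] = 1078.5137
r = 72.35 / 1078.5137 ≈ 0.067

0.067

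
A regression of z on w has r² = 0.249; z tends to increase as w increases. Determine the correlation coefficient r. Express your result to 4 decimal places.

|r| = √0.249 = 0.4990
The association is positive, so r = 0.4990.

0.4990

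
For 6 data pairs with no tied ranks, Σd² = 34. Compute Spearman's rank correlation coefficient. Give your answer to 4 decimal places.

ρ = 1 − 6Σd² / [n(n²−1)] = 1 − 6×34 / (6×35)
  = 1 − 204/210 = 1 − 0.97143 ≈ 0.0286

0.0286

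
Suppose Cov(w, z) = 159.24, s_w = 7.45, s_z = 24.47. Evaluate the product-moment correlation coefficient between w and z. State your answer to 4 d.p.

r = Cov(w,z) / (s_w · s_z) = 159.24 / (7.45 × 24.47)
  = 159.24 / 182.3015 ≈ 0.8735

0.8735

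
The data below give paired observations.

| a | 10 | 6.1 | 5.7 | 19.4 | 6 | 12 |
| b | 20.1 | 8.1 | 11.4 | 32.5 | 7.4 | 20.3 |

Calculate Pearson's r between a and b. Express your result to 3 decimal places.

n = 6, Σa = 59.2, Σb = 99.8, Σa² = 726.06, Σb² = 2122.68, Σab = 1233.89
nΣab − ΣaΣb = 7403.34 − 5908.16 = 1495.18
nΣa² − (Σa)² = 4356.36 − 3504.64 = 851.72; nΣb² − (Σb)² = 12736.08 − 9960.04 = 2776.04
r = 1495.18 / √(851.72 × 2776.04) = 1495.18 / 1537.6634 ≈ 0.972

0.972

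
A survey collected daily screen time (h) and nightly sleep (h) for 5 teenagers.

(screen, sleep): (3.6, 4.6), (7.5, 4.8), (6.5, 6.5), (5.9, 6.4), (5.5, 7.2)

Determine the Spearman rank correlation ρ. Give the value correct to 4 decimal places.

0.1000

Rank screen: 1, 5, 4, 3, 2
Rank sleep: 1, 2, 4, 3, 5
d = rank(screen) − rank(sleep): 0, 3, 0, 0, -3; Σd² = 18
ρ = 1 − 6Σd² / [n(n²−1)] = 1 − 6×18 / (5×24) = 1 − 108/120 ≈ 0.1000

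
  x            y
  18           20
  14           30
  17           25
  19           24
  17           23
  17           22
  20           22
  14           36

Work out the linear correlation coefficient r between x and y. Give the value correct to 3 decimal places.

n = 8, Σx = 136, Σy = 202, Σx² = 2344, Σy² = 5294, Σxy = 3370
nΣxy − ΣxΣy = 26960 − 27472 = -512
nΣx² − (Σx)² = 18752 − 18496 = 256; nΣy² − (Σy)² = 42352 − 40804 = 1548
r = -512 / √(256 × 1548) = -512 / 629.5141 ≈ -0.813

-0.813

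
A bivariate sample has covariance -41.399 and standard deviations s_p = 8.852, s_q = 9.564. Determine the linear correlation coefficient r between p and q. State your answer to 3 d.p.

r = Cov(p,q) / (s_p · s_q) = -41.399 / (8.852 × 9.564)
  = -41.399 / 84.6605 ≈ -0.489

-0.489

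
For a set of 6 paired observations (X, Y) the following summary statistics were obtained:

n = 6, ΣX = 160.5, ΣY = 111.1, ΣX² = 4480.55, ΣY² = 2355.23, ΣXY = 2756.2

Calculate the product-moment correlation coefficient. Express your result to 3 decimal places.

r = (nΣXY − ΣXΣY) / √[(nΣX² − (ΣX)²)(nΣY² − (ΣY)²)]
Numerator: 6×2756.2 − 160.5×111.1 = -1294.35
Denominator: √[(26883.3 − 25760.25)(14131.38 − 12343.21)] = √[1123.05 × 1788.17] = 1417.1113
r = -1294.35 / 1417.1113 ≈ -0.913

-0.913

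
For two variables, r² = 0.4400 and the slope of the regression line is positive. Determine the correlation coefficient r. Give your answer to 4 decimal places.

|r| = √0.4400 = 0.6633
The association is positive, so r = 0.6633.

0.6633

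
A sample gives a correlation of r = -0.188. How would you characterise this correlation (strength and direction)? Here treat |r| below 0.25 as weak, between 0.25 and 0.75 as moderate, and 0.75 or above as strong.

weak negative

r = -0.188 < 0 so the relationship is negative.
|r| = 0.188, which falls in the weak range.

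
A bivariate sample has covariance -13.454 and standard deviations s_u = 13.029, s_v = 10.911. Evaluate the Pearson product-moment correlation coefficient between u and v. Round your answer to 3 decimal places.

-0.095

r = Cov(u,v) / (s_u · s_v) = -13.454 / (13.029 × 10.911)
  = -13.454 / 142.1594 ≈ -0.095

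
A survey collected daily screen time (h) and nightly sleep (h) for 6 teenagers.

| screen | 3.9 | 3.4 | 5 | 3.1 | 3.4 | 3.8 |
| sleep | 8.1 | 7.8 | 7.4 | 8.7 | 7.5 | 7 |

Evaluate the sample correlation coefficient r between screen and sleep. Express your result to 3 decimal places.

-0.485

n = 6, Σx = 22.6, Σy = 46.5, Σx² = 87.38, Σy² = 362.15, Σxy = 174.18
nΣxy − ΣxΣy = 1045.08 − 1050.9 = -5.82
nΣx² − (Σx)² = 524.28 − 510.76 = 13.52; nΣy² − (Σy)² = 2172.9 − 2162.25 = 10.65
r = -5.82 / √(13.52 × 10.65) = -5.82 / 11.9995 ≈ -0.485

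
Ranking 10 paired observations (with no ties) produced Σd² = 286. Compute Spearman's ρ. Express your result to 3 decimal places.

-0.733

ρ = 1 − 6Σd² / [n(n²−1)] = 1 − 6×286 / (10×99)
  = 1 − 1716/990 = 1 − 1.7333 ≈ -0.733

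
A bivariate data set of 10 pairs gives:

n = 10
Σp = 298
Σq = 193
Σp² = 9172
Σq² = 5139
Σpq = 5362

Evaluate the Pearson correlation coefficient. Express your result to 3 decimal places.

-0.606

r = (nΣpq − ΣpΣq) / √[(nΣp² − (Σp)²)(nΣq² − (Σq)²)]
Numerator: 10×5362 − 298×193 = -3894
Denominator: √[(91720 − 88804)(51390 − 37249)] = √[2916 × 14141] = 6421.4606
r = -3894 / 6421.4606 ≈ -0.606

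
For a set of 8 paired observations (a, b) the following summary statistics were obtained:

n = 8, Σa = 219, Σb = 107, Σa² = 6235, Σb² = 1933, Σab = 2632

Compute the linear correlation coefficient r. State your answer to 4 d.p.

r = (nΣab − ΣaΣb) / √[(nΣa² − (Σa)²)(nΣb² − (Σb)²)]
Numerator: 8×2632 − 219×107 = -2377
Denominator: √[(49880 − 47961)(15464 − 11449)] = √[1919 × 4015] = 2775.7494
r = -2377 / 2775.7494 ≈ -0.8563

-0.8563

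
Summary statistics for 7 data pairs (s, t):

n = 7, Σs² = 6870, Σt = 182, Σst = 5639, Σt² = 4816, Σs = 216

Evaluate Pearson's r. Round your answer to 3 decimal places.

0.175

r = (nΣst − ΣsΣt) / √[(nΣs² − (Σs)²)(nΣt² − (Σt)²)]
Numerator: 7×5639 − 216×182 = 161
Denominator: √[(48090 − 46656)(33712 − 33124)] = √[1434 × 588] = 918.2549
r = 161 / 918.2549 ≈ 0.175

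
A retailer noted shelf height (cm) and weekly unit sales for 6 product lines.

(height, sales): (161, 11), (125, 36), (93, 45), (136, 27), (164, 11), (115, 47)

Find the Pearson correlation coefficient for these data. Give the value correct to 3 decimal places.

-0.954

n = 6, Σx = 794, Σy = 177, Σx² = 108812, Σy² = 6501, Σxy = 21337
nΣxy − ΣxΣy = 128022 − 140538 = -12516
nΣx² − (Σx)² = 652872 − 630436 = 22436; nΣy² − (Σy)² = 39006 − 31329 = 7677
r = -12516 / √(22436 × 7677) = -12516 / 13124.0684 ≈ -0.954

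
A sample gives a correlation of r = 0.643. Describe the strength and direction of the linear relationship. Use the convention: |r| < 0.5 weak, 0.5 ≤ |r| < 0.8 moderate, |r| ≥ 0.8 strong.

r = 0.643 > 0 so the relationship is positive.
|r| = 0.643, which falls in the moderate range.

moderate positive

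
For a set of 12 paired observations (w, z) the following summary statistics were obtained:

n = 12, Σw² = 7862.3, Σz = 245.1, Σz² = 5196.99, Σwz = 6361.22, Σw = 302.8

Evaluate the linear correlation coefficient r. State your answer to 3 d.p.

0.858

r = (nΣwz − ΣwΣz) / √[(nΣw² − (Σw)²)(nΣz² − (Σz)²)]
Numerator: 12×6361.22 − 302.8×245.1 = 2118.36
Denominator: √[(94347.6 − 91687.84)(62363.88 − 60074.01)] = √[2659.76 × 2289.87] = 2467.8948
r = 2118.36 / 2467.8948 ≈ 0.858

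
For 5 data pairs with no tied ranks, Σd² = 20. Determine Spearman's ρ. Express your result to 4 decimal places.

0.0000

ρ = 1 − 6Σd² / [n(n²−1)] = 1 − 6×20 / (5×24)
  = 1 − 120/120 = 1 − 1.00000 ≈ 0.0000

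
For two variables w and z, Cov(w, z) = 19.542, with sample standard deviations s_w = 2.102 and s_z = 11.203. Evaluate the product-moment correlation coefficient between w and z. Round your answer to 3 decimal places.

0.830

r = Cov(w,z) / (s_w · s_z) = 19.542 / (2.102 × 11.203)
  = 19.542 / 23.5487 ≈ 0.830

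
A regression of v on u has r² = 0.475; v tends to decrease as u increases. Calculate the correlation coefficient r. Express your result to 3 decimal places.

-0.689

|r| = √0.475 = 0.689
The association is negative, so r = −0.689.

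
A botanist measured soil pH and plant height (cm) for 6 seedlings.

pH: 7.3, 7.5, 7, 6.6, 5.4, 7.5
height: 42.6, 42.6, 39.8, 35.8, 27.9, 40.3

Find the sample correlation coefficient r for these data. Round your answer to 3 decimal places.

n = 6, Σx = 41.3, Σy = 229, Σx² = 287.51, Σy² = 8897.7, Σxy = 1598.27
nΣxy − ΣxΣy = 9589.62 − 9457.7 = 131.92
nΣx² − (Σx)² = 1725.06 − 1705.69 = 19.37; nΣy² − (Σy)² = 53386.2 − 52441 = 945.2
r = 131.92 / √(19.37 × 945.2) = 131.92 / 135.3090 ≈ 0.975

0.975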